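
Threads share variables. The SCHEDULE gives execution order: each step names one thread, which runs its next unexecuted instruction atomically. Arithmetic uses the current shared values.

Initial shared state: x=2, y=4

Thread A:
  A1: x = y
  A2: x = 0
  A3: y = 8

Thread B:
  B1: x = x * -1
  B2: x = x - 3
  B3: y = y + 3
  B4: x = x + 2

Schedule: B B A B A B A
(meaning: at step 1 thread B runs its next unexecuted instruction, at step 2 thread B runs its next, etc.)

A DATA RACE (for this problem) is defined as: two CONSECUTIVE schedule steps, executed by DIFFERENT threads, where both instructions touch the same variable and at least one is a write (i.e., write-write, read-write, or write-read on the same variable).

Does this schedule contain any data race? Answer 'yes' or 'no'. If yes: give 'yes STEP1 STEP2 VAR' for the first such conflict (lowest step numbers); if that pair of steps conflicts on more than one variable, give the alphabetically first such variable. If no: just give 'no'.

Answer: yes 2 3 x

Derivation:
Steps 1,2: same thread (B). No race.
Steps 2,3: B(x = x - 3) vs A(x = y). RACE on x (W-W).
Steps 3,4: A(x = y) vs B(y = y + 3). RACE on y (R-W).
Steps 4,5: B(r=y,w=y) vs A(r=-,w=x). No conflict.
Steps 5,6: A(x = 0) vs B(x = x + 2). RACE on x (W-W).
Steps 6,7: B(r=x,w=x) vs A(r=-,w=y). No conflict.
First conflict at steps 2,3.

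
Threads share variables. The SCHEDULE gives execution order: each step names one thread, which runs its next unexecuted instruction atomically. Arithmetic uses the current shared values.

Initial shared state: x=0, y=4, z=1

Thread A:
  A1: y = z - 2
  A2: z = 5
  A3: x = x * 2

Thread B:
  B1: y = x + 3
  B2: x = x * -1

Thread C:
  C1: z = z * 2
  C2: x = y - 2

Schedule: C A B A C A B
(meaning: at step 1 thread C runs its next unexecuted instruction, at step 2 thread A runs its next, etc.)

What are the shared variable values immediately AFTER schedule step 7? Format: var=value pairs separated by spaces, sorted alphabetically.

Answer: x=-2 y=3 z=5

Derivation:
Step 1: thread C executes C1 (z = z * 2). Shared: x=0 y=4 z=2. PCs: A@0 B@0 C@1
Step 2: thread A executes A1 (y = z - 2). Shared: x=0 y=0 z=2. PCs: A@1 B@0 C@1
Step 3: thread B executes B1 (y = x + 3). Shared: x=0 y=3 z=2. PCs: A@1 B@1 C@1
Step 4: thread A executes A2 (z = 5). Shared: x=0 y=3 z=5. PCs: A@2 B@1 C@1
Step 5: thread C executes C2 (x = y - 2). Shared: x=1 y=3 z=5. PCs: A@2 B@1 C@2
Step 6: thread A executes A3 (x = x * 2). Shared: x=2 y=3 z=5. PCs: A@3 B@1 C@2
Step 7: thread B executes B2 (x = x * -1). Shared: x=-2 y=3 z=5. PCs: A@3 B@2 C@2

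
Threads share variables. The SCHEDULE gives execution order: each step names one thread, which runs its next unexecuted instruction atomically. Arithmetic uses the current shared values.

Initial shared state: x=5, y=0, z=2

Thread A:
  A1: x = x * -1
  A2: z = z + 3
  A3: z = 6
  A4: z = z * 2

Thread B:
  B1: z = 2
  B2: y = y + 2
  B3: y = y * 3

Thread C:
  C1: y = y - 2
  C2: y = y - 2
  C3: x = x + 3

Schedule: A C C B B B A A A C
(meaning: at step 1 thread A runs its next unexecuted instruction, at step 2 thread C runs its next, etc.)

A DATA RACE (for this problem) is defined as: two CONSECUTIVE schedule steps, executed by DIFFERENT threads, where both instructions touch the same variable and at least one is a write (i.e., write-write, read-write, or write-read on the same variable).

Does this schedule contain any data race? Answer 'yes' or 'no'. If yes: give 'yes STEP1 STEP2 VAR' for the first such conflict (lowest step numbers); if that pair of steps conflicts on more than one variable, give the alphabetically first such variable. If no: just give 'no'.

Answer: no

Derivation:
Steps 1,2: A(r=x,w=x) vs C(r=y,w=y). No conflict.
Steps 2,3: same thread (C). No race.
Steps 3,4: C(r=y,w=y) vs B(r=-,w=z). No conflict.
Steps 4,5: same thread (B). No race.
Steps 5,6: same thread (B). No race.
Steps 6,7: B(r=y,w=y) vs A(r=z,w=z). No conflict.
Steps 7,8: same thread (A). No race.
Steps 8,9: same thread (A). No race.
Steps 9,10: A(r=z,w=z) vs C(r=x,w=x). No conflict.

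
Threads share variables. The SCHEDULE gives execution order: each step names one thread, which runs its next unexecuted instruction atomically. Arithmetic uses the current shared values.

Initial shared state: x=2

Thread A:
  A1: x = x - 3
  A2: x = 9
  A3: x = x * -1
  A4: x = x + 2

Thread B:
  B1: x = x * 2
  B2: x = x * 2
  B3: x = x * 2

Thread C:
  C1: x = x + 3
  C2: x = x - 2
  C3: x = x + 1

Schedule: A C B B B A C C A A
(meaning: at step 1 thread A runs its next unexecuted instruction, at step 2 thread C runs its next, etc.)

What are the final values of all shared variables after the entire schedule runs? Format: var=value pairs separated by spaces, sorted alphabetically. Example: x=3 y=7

Answer: x=-6

Derivation:
Step 1: thread A executes A1 (x = x - 3). Shared: x=-1. PCs: A@1 B@0 C@0
Step 2: thread C executes C1 (x = x + 3). Shared: x=2. PCs: A@1 B@0 C@1
Step 3: thread B executes B1 (x = x * 2). Shared: x=4. PCs: A@1 B@1 C@1
Step 4: thread B executes B2 (x = x * 2). Shared: x=8. PCs: A@1 B@2 C@1
Step 5: thread B executes B3 (x = x * 2). Shared: x=16. PCs: A@1 B@3 C@1
Step 6: thread A executes A2 (x = 9). Shared: x=9. PCs: A@2 B@3 C@1
Step 7: thread C executes C2 (x = x - 2). Shared: x=7. PCs: A@2 B@3 C@2
Step 8: thread C executes C3 (x = x + 1). Shared: x=8. PCs: A@2 B@3 C@3
Step 9: thread A executes A3 (x = x * -1). Shared: x=-8. PCs: A@3 B@3 C@3
Step 10: thread A executes A4 (x = x + 2). Shared: x=-6. PCs: A@4 B@3 C@3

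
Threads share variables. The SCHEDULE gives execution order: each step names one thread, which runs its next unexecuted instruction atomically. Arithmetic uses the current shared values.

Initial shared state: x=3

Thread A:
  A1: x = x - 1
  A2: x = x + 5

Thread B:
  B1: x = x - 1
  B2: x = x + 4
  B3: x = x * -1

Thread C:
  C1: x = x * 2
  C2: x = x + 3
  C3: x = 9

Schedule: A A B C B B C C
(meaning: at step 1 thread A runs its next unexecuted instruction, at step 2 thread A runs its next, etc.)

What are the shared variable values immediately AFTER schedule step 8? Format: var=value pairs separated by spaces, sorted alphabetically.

Step 1: thread A executes A1 (x = x - 1). Shared: x=2. PCs: A@1 B@0 C@0
Step 2: thread A executes A2 (x = x + 5). Shared: x=7. PCs: A@2 B@0 C@0
Step 3: thread B executes B1 (x = x - 1). Shared: x=6. PCs: A@2 B@1 C@0
Step 4: thread C executes C1 (x = x * 2). Shared: x=12. PCs: A@2 B@1 C@1
Step 5: thread B executes B2 (x = x + 4). Shared: x=16. PCs: A@2 B@2 C@1
Step 6: thread B executes B3 (x = x * -1). Shared: x=-16. PCs: A@2 B@3 C@1
Step 7: thread C executes C2 (x = x + 3). Shared: x=-13. PCs: A@2 B@3 C@2
Step 8: thread C executes C3 (x = 9). Shared: x=9. PCs: A@2 B@3 C@3

Answer: x=9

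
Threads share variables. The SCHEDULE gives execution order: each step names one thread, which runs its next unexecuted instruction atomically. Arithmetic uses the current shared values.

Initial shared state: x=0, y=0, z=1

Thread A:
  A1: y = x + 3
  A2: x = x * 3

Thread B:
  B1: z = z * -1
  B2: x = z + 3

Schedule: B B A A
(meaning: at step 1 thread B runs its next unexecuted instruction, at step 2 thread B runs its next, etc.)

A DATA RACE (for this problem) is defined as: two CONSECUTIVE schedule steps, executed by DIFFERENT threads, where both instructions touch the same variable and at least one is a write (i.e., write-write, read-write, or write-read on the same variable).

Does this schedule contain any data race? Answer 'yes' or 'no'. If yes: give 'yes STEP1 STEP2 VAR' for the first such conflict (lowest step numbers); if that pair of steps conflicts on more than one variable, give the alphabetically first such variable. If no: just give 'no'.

Answer: yes 2 3 x

Derivation:
Steps 1,2: same thread (B). No race.
Steps 2,3: B(x = z + 3) vs A(y = x + 3). RACE on x (W-R).
Steps 3,4: same thread (A). No race.
First conflict at steps 2,3.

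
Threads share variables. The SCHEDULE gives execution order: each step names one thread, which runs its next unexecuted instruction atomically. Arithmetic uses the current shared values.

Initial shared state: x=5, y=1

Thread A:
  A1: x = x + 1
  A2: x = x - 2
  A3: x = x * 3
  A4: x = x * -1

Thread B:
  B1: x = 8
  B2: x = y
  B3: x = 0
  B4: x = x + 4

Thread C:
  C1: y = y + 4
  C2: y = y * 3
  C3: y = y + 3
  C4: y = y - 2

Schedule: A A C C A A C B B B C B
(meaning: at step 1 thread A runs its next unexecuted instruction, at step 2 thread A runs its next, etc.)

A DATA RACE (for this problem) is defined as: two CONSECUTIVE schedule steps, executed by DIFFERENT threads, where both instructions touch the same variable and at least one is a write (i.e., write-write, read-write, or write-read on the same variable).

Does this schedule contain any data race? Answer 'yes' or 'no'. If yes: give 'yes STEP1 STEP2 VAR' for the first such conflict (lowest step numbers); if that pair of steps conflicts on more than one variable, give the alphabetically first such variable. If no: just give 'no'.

Answer: no

Derivation:
Steps 1,2: same thread (A). No race.
Steps 2,3: A(r=x,w=x) vs C(r=y,w=y). No conflict.
Steps 3,4: same thread (C). No race.
Steps 4,5: C(r=y,w=y) vs A(r=x,w=x). No conflict.
Steps 5,6: same thread (A). No race.
Steps 6,7: A(r=x,w=x) vs C(r=y,w=y). No conflict.
Steps 7,8: C(r=y,w=y) vs B(r=-,w=x). No conflict.
Steps 8,9: same thread (B). No race.
Steps 9,10: same thread (B). No race.
Steps 10,11: B(r=-,w=x) vs C(r=y,w=y). No conflict.
Steps 11,12: C(r=y,w=y) vs B(r=x,w=x). No conflict.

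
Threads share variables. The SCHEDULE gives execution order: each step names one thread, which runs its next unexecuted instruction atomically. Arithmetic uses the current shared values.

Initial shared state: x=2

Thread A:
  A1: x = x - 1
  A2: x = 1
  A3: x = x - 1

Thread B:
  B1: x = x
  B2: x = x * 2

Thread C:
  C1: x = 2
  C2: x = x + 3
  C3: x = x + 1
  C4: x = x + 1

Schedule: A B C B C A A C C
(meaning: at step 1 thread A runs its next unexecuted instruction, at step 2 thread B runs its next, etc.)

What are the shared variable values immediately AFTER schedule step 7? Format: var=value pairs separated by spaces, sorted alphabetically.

Answer: x=0

Derivation:
Step 1: thread A executes A1 (x = x - 1). Shared: x=1. PCs: A@1 B@0 C@0
Step 2: thread B executes B1 (x = x). Shared: x=1. PCs: A@1 B@1 C@0
Step 3: thread C executes C1 (x = 2). Shared: x=2. PCs: A@1 B@1 C@1
Step 4: thread B executes B2 (x = x * 2). Shared: x=4. PCs: A@1 B@2 C@1
Step 5: thread C executes C2 (x = x + 3). Shared: x=7. PCs: A@1 B@2 C@2
Step 6: thread A executes A2 (x = 1). Shared: x=1. PCs: A@2 B@2 C@2
Step 7: thread A executes A3 (x = x - 1). Shared: x=0. PCs: A@3 B@2 C@2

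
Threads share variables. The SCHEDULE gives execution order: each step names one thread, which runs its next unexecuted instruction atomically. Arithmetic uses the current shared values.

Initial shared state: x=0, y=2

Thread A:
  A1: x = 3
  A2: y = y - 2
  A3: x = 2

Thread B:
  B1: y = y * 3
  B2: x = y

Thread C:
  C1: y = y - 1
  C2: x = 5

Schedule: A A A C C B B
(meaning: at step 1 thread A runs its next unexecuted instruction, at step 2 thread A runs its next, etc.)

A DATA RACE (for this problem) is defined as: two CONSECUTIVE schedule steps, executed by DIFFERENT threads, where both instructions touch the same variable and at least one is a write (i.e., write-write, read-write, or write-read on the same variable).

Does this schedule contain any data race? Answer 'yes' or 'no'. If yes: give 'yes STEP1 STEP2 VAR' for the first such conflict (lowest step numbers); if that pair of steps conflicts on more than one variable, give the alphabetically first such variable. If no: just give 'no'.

Steps 1,2: same thread (A). No race.
Steps 2,3: same thread (A). No race.
Steps 3,4: A(r=-,w=x) vs C(r=y,w=y). No conflict.
Steps 4,5: same thread (C). No race.
Steps 5,6: C(r=-,w=x) vs B(r=y,w=y). No conflict.
Steps 6,7: same thread (B). No race.

Answer: no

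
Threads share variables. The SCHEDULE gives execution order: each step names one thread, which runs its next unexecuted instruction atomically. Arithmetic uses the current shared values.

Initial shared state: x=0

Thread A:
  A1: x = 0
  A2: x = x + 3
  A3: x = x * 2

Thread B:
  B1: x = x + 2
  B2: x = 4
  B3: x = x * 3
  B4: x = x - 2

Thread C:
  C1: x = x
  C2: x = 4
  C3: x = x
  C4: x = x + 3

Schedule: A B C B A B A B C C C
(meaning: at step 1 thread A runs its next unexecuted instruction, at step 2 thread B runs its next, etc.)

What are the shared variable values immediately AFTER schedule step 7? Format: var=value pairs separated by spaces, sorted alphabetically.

Answer: x=42

Derivation:
Step 1: thread A executes A1 (x = 0). Shared: x=0. PCs: A@1 B@0 C@0
Step 2: thread B executes B1 (x = x + 2). Shared: x=2. PCs: A@1 B@1 C@0
Step 3: thread C executes C1 (x = x). Shared: x=2. PCs: A@1 B@1 C@1
Step 4: thread B executes B2 (x = 4). Shared: x=4. PCs: A@1 B@2 C@1
Step 5: thread A executes A2 (x = x + 3). Shared: x=7. PCs: A@2 B@2 C@1
Step 6: thread B executes B3 (x = x * 3). Shared: x=21. PCs: A@2 B@3 C@1
Step 7: thread A executes A3 (x = x * 2). Shared: x=42. PCs: A@3 B@3 C@1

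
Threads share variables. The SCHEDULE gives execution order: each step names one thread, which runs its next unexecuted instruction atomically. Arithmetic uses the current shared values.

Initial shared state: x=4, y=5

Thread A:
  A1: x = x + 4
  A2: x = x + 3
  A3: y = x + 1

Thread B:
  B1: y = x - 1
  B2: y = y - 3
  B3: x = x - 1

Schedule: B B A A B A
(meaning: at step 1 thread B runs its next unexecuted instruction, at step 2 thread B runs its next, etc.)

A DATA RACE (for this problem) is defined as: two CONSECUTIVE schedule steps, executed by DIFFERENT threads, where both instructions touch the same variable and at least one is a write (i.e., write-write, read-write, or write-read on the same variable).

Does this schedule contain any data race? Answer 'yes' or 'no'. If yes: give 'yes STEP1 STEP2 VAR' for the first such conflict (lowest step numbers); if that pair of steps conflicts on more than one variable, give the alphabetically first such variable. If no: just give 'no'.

Steps 1,2: same thread (B). No race.
Steps 2,3: B(r=y,w=y) vs A(r=x,w=x). No conflict.
Steps 3,4: same thread (A). No race.
Steps 4,5: A(x = x + 3) vs B(x = x - 1). RACE on x (W-W).
Steps 5,6: B(x = x - 1) vs A(y = x + 1). RACE on x (W-R).
First conflict at steps 4,5.

Answer: yes 4 5 x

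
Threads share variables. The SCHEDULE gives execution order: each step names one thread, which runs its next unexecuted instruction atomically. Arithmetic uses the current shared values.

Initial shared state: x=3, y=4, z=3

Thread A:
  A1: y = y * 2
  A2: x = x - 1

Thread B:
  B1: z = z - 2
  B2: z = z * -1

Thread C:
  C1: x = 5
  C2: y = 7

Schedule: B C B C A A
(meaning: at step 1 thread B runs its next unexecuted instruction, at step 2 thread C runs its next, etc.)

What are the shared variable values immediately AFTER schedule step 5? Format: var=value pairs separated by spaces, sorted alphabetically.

Answer: x=5 y=14 z=-1

Derivation:
Step 1: thread B executes B1 (z = z - 2). Shared: x=3 y=4 z=1. PCs: A@0 B@1 C@0
Step 2: thread C executes C1 (x = 5). Shared: x=5 y=4 z=1. PCs: A@0 B@1 C@1
Step 3: thread B executes B2 (z = z * -1). Shared: x=5 y=4 z=-1. PCs: A@0 B@2 C@1
Step 4: thread C executes C2 (y = 7). Shared: x=5 y=7 z=-1. PCs: A@0 B@2 C@2
Step 5: thread A executes A1 (y = y * 2). Shared: x=5 y=14 z=-1. PCs: A@1 B@2 C@2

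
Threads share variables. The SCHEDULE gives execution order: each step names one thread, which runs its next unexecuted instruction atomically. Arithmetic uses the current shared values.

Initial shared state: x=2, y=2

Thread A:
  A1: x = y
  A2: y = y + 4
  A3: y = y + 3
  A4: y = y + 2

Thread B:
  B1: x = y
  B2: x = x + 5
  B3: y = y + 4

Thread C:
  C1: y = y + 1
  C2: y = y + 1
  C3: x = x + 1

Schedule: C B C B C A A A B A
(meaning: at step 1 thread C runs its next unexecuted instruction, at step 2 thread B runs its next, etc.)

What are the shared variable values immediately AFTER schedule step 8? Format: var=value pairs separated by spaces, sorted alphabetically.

Step 1: thread C executes C1 (y = y + 1). Shared: x=2 y=3. PCs: A@0 B@0 C@1
Step 2: thread B executes B1 (x = y). Shared: x=3 y=3. PCs: A@0 B@1 C@1
Step 3: thread C executes C2 (y = y + 1). Shared: x=3 y=4. PCs: A@0 B@1 C@2
Step 4: thread B executes B2 (x = x + 5). Shared: x=8 y=4. PCs: A@0 B@2 C@2
Step 5: thread C executes C3 (x = x + 1). Shared: x=9 y=4. PCs: A@0 B@2 C@3
Step 6: thread A executes A1 (x = y). Shared: x=4 y=4. PCs: A@1 B@2 C@3
Step 7: thread A executes A2 (y = y + 4). Shared: x=4 y=8. PCs: A@2 B@2 C@3
Step 8: thread A executes A3 (y = y + 3). Shared: x=4 y=11. PCs: A@3 B@2 C@3

Answer: x=4 y=11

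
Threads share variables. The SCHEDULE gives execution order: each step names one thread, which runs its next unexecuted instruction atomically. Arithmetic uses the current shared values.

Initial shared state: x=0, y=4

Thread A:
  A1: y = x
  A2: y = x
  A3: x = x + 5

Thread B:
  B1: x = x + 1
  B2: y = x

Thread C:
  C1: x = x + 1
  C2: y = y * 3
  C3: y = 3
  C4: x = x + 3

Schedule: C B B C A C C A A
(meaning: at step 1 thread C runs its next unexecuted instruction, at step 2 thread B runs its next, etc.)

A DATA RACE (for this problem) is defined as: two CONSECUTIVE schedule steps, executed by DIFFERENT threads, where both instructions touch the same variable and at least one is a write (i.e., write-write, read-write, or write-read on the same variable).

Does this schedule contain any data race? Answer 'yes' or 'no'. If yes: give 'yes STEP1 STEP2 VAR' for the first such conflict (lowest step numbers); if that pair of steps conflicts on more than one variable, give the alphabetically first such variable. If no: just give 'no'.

Steps 1,2: C(x = x + 1) vs B(x = x + 1). RACE on x (W-W).
Steps 2,3: same thread (B). No race.
Steps 3,4: B(y = x) vs C(y = y * 3). RACE on y (W-W).
Steps 4,5: C(y = y * 3) vs A(y = x). RACE on y (W-W).
Steps 5,6: A(y = x) vs C(y = 3). RACE on y (W-W).
Steps 6,7: same thread (C). No race.
Steps 7,8: C(x = x + 3) vs A(y = x). RACE on x (W-R).
Steps 8,9: same thread (A). No race.
First conflict at steps 1,2.

Answer: yes 1 2 x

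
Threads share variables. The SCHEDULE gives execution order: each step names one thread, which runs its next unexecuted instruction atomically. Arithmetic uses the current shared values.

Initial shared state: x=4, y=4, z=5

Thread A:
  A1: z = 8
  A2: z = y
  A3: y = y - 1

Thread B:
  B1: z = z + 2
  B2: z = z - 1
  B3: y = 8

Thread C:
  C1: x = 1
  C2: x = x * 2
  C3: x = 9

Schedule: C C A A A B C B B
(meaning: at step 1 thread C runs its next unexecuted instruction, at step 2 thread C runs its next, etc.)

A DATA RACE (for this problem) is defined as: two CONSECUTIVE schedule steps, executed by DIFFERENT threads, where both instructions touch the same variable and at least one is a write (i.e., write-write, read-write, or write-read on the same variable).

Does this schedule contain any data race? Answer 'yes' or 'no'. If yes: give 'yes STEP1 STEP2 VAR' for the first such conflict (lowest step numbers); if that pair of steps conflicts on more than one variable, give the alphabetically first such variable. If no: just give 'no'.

Answer: no

Derivation:
Steps 1,2: same thread (C). No race.
Steps 2,3: C(r=x,w=x) vs A(r=-,w=z). No conflict.
Steps 3,4: same thread (A). No race.
Steps 4,5: same thread (A). No race.
Steps 5,6: A(r=y,w=y) vs B(r=z,w=z). No conflict.
Steps 6,7: B(r=z,w=z) vs C(r=-,w=x). No conflict.
Steps 7,8: C(r=-,w=x) vs B(r=z,w=z). No conflict.
Steps 8,9: same thread (B). No race.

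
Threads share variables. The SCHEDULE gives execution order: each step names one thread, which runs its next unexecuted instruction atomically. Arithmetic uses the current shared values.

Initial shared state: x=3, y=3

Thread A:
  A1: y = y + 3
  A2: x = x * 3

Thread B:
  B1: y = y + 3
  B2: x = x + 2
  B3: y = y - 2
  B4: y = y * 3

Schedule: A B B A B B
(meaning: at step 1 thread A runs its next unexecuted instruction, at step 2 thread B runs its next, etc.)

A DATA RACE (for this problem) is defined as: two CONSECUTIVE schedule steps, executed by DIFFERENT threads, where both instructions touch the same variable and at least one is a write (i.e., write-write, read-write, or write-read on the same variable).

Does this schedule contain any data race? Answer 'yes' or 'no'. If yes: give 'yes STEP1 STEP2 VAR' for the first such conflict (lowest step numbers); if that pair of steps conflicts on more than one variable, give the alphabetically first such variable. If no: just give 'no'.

Steps 1,2: A(y = y + 3) vs B(y = y + 3). RACE on y (W-W).
Steps 2,3: same thread (B). No race.
Steps 3,4: B(x = x + 2) vs A(x = x * 3). RACE on x (W-W).
Steps 4,5: A(r=x,w=x) vs B(r=y,w=y). No conflict.
Steps 5,6: same thread (B). No race.
First conflict at steps 1,2.

Answer: yes 1 2 y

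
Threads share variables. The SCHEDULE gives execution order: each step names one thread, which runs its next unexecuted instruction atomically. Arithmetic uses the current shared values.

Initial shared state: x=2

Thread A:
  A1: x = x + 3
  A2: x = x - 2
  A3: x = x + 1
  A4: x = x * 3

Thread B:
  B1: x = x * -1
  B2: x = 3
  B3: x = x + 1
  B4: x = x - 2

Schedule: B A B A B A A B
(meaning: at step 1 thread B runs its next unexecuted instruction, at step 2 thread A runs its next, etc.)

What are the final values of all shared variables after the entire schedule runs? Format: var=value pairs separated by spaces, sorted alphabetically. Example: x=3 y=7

Step 1: thread B executes B1 (x = x * -1). Shared: x=-2. PCs: A@0 B@1
Step 2: thread A executes A1 (x = x + 3). Shared: x=1. PCs: A@1 B@1
Step 3: thread B executes B2 (x = 3). Shared: x=3. PCs: A@1 B@2
Step 4: thread A executes A2 (x = x - 2). Shared: x=1. PCs: A@2 B@2
Step 5: thread B executes B3 (x = x + 1). Shared: x=2. PCs: A@2 B@3
Step 6: thread A executes A3 (x = x + 1). Shared: x=3. PCs: A@3 B@3
Step 7: thread A executes A4 (x = x * 3). Shared: x=9. PCs: A@4 B@3
Step 8: thread B executes B4 (x = x - 2). Shared: x=7. PCs: A@4 B@4

Answer: x=7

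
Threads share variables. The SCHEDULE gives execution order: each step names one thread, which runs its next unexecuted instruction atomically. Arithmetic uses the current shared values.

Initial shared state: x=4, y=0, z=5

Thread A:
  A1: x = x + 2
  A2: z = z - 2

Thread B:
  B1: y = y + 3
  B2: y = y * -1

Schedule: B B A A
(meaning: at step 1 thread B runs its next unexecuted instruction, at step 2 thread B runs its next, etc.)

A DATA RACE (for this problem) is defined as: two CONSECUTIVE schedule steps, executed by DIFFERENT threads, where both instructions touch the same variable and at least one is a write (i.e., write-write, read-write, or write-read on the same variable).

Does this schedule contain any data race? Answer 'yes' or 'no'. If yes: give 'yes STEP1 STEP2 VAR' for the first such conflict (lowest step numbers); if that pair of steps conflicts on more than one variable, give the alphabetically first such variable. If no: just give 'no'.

Steps 1,2: same thread (B). No race.
Steps 2,3: B(r=y,w=y) vs A(r=x,w=x). No conflict.
Steps 3,4: same thread (A). No race.

Answer: no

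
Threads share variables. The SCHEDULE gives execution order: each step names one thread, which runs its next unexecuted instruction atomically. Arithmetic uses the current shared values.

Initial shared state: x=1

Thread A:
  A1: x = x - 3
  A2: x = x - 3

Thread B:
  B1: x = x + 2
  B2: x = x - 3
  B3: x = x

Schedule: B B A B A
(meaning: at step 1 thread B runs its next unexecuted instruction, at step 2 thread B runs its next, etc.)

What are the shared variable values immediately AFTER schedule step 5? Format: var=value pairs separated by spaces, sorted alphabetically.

Answer: x=-6

Derivation:
Step 1: thread B executes B1 (x = x + 2). Shared: x=3. PCs: A@0 B@1
Step 2: thread B executes B2 (x = x - 3). Shared: x=0. PCs: A@0 B@2
Step 3: thread A executes A1 (x = x - 3). Shared: x=-3. PCs: A@1 B@2
Step 4: thread B executes B3 (x = x). Shared: x=-3. PCs: A@1 B@3
Step 5: thread A executes A2 (x = x - 3). Shared: x=-6. PCs: A@2 B@3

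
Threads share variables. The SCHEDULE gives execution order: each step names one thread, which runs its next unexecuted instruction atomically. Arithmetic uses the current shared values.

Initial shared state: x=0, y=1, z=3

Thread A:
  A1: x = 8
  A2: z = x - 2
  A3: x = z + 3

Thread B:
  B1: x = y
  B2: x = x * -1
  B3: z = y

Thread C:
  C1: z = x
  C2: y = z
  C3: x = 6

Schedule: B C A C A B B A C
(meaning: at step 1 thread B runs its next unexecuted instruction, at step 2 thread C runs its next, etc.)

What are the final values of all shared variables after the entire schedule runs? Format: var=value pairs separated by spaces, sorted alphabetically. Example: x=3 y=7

Step 1: thread B executes B1 (x = y). Shared: x=1 y=1 z=3. PCs: A@0 B@1 C@0
Step 2: thread C executes C1 (z = x). Shared: x=1 y=1 z=1. PCs: A@0 B@1 C@1
Step 3: thread A executes A1 (x = 8). Shared: x=8 y=1 z=1. PCs: A@1 B@1 C@1
Step 4: thread C executes C2 (y = z). Shared: x=8 y=1 z=1. PCs: A@1 B@1 C@2
Step 5: thread A executes A2 (z = x - 2). Shared: x=8 y=1 z=6. PCs: A@2 B@1 C@2
Step 6: thread B executes B2 (x = x * -1). Shared: x=-8 y=1 z=6. PCs: A@2 B@2 C@2
Step 7: thread B executes B3 (z = y). Shared: x=-8 y=1 z=1. PCs: A@2 B@3 C@2
Step 8: thread A executes A3 (x = z + 3). Shared: x=4 y=1 z=1. PCs: A@3 B@3 C@2
Step 9: thread C executes C3 (x = 6). Shared: x=6 y=1 z=1. PCs: A@3 B@3 C@3

Answer: x=6 y=1 z=1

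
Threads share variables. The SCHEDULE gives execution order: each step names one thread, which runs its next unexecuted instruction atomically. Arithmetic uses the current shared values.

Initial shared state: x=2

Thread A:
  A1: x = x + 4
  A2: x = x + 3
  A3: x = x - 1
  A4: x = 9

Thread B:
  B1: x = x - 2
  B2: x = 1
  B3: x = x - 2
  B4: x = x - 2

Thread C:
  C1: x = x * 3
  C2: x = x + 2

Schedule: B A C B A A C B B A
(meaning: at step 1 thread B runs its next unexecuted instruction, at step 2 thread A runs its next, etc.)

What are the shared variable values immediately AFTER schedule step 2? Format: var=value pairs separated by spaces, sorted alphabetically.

Answer: x=4

Derivation:
Step 1: thread B executes B1 (x = x - 2). Shared: x=0. PCs: A@0 B@1 C@0
Step 2: thread A executes A1 (x = x + 4). Shared: x=4. PCs: A@1 B@1 C@0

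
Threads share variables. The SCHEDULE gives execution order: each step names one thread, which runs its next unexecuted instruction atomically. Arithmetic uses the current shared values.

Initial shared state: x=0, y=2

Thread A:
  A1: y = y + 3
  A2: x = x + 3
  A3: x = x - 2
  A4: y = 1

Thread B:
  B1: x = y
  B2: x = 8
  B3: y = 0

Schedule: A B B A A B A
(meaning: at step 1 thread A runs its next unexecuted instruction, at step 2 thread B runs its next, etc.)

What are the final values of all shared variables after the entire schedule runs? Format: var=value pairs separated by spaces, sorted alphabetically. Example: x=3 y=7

Step 1: thread A executes A1 (y = y + 3). Shared: x=0 y=5. PCs: A@1 B@0
Step 2: thread B executes B1 (x = y). Shared: x=5 y=5. PCs: A@1 B@1
Step 3: thread B executes B2 (x = 8). Shared: x=8 y=5. PCs: A@1 B@2
Step 4: thread A executes A2 (x = x + 3). Shared: x=11 y=5. PCs: A@2 B@2
Step 5: thread A executes A3 (x = x - 2). Shared: x=9 y=5. PCs: A@3 B@2
Step 6: thread B executes B3 (y = 0). Shared: x=9 y=0. PCs: A@3 B@3
Step 7: thread A executes A4 (y = 1). Shared: x=9 y=1. PCs: A@4 B@3

Answer: x=9 y=1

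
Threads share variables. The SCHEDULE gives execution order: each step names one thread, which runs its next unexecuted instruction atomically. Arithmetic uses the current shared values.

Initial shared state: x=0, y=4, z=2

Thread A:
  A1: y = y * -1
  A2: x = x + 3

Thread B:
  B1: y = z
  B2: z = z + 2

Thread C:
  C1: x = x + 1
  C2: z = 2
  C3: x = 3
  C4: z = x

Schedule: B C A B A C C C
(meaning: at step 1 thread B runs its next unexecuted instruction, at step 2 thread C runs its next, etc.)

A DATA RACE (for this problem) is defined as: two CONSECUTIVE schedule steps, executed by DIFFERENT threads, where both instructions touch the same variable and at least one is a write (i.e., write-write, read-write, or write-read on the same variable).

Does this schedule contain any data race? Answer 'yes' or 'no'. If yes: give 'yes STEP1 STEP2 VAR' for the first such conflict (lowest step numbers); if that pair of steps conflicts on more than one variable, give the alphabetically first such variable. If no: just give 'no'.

Answer: no

Derivation:
Steps 1,2: B(r=z,w=y) vs C(r=x,w=x). No conflict.
Steps 2,3: C(r=x,w=x) vs A(r=y,w=y). No conflict.
Steps 3,4: A(r=y,w=y) vs B(r=z,w=z). No conflict.
Steps 4,5: B(r=z,w=z) vs A(r=x,w=x). No conflict.
Steps 5,6: A(r=x,w=x) vs C(r=-,w=z). No conflict.
Steps 6,7: same thread (C). No race.
Steps 7,8: same thread (C). No race.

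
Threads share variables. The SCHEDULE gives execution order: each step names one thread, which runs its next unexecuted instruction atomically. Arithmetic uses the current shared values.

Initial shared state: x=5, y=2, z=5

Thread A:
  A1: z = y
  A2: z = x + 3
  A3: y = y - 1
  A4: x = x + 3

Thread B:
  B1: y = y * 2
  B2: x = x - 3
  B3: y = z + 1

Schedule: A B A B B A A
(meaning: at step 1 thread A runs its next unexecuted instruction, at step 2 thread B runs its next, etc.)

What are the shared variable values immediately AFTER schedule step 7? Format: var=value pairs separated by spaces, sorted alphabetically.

Step 1: thread A executes A1 (z = y). Shared: x=5 y=2 z=2. PCs: A@1 B@0
Step 2: thread B executes B1 (y = y * 2). Shared: x=5 y=4 z=2. PCs: A@1 B@1
Step 3: thread A executes A2 (z = x + 3). Shared: x=5 y=4 z=8. PCs: A@2 B@1
Step 4: thread B executes B2 (x = x - 3). Shared: x=2 y=4 z=8. PCs: A@2 B@2
Step 5: thread B executes B3 (y = z + 1). Shared: x=2 y=9 z=8. PCs: A@2 B@3
Step 6: thread A executes A3 (y = y - 1). Shared: x=2 y=8 z=8. PCs: A@3 B@3
Step 7: thread A executes A4 (x = x + 3). Shared: x=5 y=8 z=8. PCs: A@4 B@3

Answer: x=5 y=8 z=8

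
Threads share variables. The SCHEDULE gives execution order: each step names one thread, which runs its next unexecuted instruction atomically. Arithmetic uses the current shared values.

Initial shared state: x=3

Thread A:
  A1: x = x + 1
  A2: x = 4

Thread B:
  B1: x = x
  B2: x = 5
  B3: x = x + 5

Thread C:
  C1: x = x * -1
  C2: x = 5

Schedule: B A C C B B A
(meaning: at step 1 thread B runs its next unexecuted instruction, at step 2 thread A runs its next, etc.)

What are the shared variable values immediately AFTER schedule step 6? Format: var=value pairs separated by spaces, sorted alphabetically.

Step 1: thread B executes B1 (x = x). Shared: x=3. PCs: A@0 B@1 C@0
Step 2: thread A executes A1 (x = x + 1). Shared: x=4. PCs: A@1 B@1 C@0
Step 3: thread C executes C1 (x = x * -1). Shared: x=-4. PCs: A@1 B@1 C@1
Step 4: thread C executes C2 (x = 5). Shared: x=5. PCs: A@1 B@1 C@2
Step 5: thread B executes B2 (x = 5). Shared: x=5. PCs: A@1 B@2 C@2
Step 6: thread B executes B3 (x = x + 5). Shared: x=10. PCs: A@1 B@3 C@2

Answer: x=10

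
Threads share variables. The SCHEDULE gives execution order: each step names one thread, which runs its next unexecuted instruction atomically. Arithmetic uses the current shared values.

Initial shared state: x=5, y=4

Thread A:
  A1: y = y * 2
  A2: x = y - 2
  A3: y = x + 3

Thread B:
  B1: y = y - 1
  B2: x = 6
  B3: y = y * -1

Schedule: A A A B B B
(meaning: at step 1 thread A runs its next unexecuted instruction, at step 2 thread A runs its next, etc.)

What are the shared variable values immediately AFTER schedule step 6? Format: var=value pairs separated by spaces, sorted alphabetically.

Step 1: thread A executes A1 (y = y * 2). Shared: x=5 y=8. PCs: A@1 B@0
Step 2: thread A executes A2 (x = y - 2). Shared: x=6 y=8. PCs: A@2 B@0
Step 3: thread A executes A3 (y = x + 3). Shared: x=6 y=9. PCs: A@3 B@0
Step 4: thread B executes B1 (y = y - 1). Shared: x=6 y=8. PCs: A@3 B@1
Step 5: thread B executes B2 (x = 6). Shared: x=6 y=8. PCs: A@3 B@2
Step 6: thread B executes B3 (y = y * -1). Shared: x=6 y=-8. PCs: A@3 B@3

Answer: x=6 y=-8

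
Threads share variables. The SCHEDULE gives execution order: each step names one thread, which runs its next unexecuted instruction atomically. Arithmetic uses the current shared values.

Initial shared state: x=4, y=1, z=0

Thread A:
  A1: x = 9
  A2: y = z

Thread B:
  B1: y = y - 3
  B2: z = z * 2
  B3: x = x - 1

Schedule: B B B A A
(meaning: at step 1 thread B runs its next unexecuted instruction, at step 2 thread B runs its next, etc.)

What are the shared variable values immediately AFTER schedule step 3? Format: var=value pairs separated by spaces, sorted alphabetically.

Step 1: thread B executes B1 (y = y - 3). Shared: x=4 y=-2 z=0. PCs: A@0 B@1
Step 2: thread B executes B2 (z = z * 2). Shared: x=4 y=-2 z=0. PCs: A@0 B@2
Step 3: thread B executes B3 (x = x - 1). Shared: x=3 y=-2 z=0. PCs: A@0 B@3

Answer: x=3 y=-2 z=0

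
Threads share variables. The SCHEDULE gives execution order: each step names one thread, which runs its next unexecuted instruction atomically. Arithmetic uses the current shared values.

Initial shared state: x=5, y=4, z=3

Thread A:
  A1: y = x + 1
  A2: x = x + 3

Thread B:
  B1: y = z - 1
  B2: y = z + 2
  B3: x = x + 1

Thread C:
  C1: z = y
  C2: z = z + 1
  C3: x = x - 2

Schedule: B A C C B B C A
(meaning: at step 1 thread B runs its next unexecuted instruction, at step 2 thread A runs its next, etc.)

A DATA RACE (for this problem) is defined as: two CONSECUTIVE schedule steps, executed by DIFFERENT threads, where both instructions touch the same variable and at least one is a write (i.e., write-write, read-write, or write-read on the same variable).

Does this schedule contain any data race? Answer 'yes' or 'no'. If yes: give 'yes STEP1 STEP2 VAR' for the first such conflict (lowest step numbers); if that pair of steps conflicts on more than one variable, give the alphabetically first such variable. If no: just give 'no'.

Answer: yes 1 2 y

Derivation:
Steps 1,2: B(y = z - 1) vs A(y = x + 1). RACE on y (W-W).
Steps 2,3: A(y = x + 1) vs C(z = y). RACE on y (W-R).
Steps 3,4: same thread (C). No race.
Steps 4,5: C(z = z + 1) vs B(y = z + 2). RACE on z (W-R).
Steps 5,6: same thread (B). No race.
Steps 6,7: B(x = x + 1) vs C(x = x - 2). RACE on x (W-W).
Steps 7,8: C(x = x - 2) vs A(x = x + 3). RACE on x (W-W).
First conflict at steps 1,2.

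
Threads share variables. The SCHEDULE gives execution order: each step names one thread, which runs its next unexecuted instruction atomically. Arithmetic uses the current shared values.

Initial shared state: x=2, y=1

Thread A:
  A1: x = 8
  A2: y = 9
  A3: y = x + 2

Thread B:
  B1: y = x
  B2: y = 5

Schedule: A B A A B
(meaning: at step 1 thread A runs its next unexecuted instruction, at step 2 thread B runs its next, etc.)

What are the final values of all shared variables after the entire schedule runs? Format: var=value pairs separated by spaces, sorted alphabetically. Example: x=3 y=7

Step 1: thread A executes A1 (x = 8). Shared: x=8 y=1. PCs: A@1 B@0
Step 2: thread B executes B1 (y = x). Shared: x=8 y=8. PCs: A@1 B@1
Step 3: thread A executes A2 (y = 9). Shared: x=8 y=9. PCs: A@2 B@1
Step 4: thread A executes A3 (y = x + 2). Shared: x=8 y=10. PCs: A@3 B@1
Step 5: thread B executes B2 (y = 5). Shared: x=8 y=5. PCs: A@3 B@2

Answer: x=8 y=5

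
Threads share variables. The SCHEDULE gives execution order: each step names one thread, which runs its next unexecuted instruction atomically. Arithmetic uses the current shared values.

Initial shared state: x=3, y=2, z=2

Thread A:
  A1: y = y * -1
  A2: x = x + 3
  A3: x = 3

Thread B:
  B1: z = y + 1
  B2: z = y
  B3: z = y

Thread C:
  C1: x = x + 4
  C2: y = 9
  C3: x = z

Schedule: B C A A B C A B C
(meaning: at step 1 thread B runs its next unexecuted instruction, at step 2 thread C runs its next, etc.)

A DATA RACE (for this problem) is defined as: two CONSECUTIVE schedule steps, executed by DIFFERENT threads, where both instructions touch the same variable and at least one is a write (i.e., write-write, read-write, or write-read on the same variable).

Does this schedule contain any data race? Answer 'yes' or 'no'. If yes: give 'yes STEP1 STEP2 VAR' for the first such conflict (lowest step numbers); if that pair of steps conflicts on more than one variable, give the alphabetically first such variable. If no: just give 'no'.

Steps 1,2: B(r=y,w=z) vs C(r=x,w=x). No conflict.
Steps 2,3: C(r=x,w=x) vs A(r=y,w=y). No conflict.
Steps 3,4: same thread (A). No race.
Steps 4,5: A(r=x,w=x) vs B(r=y,w=z). No conflict.
Steps 5,6: B(z = y) vs C(y = 9). RACE on y (R-W).
Steps 6,7: C(r=-,w=y) vs A(r=-,w=x). No conflict.
Steps 7,8: A(r=-,w=x) vs B(r=y,w=z). No conflict.
Steps 8,9: B(z = y) vs C(x = z). RACE on z (W-R).
First conflict at steps 5,6.

Answer: yes 5 6 y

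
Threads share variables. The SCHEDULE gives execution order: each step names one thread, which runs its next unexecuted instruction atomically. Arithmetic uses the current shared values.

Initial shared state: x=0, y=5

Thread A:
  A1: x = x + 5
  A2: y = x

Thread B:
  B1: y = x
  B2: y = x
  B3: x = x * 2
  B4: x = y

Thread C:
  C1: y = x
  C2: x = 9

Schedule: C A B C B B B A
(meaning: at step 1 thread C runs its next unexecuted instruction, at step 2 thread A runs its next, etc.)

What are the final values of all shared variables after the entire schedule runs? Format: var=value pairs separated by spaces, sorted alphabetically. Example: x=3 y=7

Answer: x=9 y=9

Derivation:
Step 1: thread C executes C1 (y = x). Shared: x=0 y=0. PCs: A@0 B@0 C@1
Step 2: thread A executes A1 (x = x + 5). Shared: x=5 y=0. PCs: A@1 B@0 C@1
Step 3: thread B executes B1 (y = x). Shared: x=5 y=5. PCs: A@1 B@1 C@1
Step 4: thread C executes C2 (x = 9). Shared: x=9 y=5. PCs: A@1 B@1 C@2
Step 5: thread B executes B2 (y = x). Shared: x=9 y=9. PCs: A@1 B@2 C@2
Step 6: thread B executes B3 (x = x * 2). Shared: x=18 y=9. PCs: A@1 B@3 C@2
Step 7: thread B executes B4 (x = y). Shared: x=9 y=9. PCs: A@1 B@4 C@2
Step 8: thread A executes A2 (y = x). Shared: x=9 y=9. PCs: A@2 B@4 C@2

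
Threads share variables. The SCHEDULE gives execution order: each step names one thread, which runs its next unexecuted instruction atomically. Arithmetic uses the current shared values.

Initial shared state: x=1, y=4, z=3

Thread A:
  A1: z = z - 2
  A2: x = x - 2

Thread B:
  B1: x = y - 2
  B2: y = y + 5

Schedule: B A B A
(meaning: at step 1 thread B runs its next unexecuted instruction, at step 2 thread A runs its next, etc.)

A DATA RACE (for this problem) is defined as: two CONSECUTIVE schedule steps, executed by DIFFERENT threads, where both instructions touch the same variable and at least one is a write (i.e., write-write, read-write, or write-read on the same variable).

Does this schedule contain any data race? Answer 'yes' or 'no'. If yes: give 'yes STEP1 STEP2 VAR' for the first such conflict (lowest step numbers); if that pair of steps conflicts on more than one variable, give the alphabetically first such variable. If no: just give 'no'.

Answer: no

Derivation:
Steps 1,2: B(r=y,w=x) vs A(r=z,w=z). No conflict.
Steps 2,3: A(r=z,w=z) vs B(r=y,w=y). No conflict.
Steps 3,4: B(r=y,w=y) vs A(r=x,w=x). No conflict.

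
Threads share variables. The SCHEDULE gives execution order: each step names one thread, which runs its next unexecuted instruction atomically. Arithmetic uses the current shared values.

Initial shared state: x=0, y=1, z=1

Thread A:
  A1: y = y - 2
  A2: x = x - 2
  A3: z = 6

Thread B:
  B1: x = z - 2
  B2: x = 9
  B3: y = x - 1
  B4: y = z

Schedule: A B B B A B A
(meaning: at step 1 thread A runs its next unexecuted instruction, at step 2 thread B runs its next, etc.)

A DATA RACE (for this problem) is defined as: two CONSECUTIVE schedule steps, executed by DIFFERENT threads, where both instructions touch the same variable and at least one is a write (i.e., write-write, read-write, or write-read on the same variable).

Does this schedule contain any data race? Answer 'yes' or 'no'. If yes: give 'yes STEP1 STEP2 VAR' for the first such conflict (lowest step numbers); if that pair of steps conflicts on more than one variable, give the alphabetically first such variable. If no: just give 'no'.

Steps 1,2: A(r=y,w=y) vs B(r=z,w=x). No conflict.
Steps 2,3: same thread (B). No race.
Steps 3,4: same thread (B). No race.
Steps 4,5: B(y = x - 1) vs A(x = x - 2). RACE on x (R-W).
Steps 5,6: A(r=x,w=x) vs B(r=z,w=y). No conflict.
Steps 6,7: B(y = z) vs A(z = 6). RACE on z (R-W).
First conflict at steps 4,5.

Answer: yes 4 5 x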